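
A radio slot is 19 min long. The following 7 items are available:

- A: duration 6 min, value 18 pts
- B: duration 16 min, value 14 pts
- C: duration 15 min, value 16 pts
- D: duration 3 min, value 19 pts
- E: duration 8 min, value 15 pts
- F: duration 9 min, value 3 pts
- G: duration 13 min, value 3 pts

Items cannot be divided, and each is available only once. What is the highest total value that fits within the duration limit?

52 pts

Check high-value combinations within 19 min:
- A+D+E: duration 6+3+8=17, value 18+19+15=52
- A+D+F: duration 6+3+9=18, value 18+19+3=40
- A+D: duration 6+3=9, value 18+19=37
- C+D: duration 15+3=18, value 16+19=35
Best: 52 pts.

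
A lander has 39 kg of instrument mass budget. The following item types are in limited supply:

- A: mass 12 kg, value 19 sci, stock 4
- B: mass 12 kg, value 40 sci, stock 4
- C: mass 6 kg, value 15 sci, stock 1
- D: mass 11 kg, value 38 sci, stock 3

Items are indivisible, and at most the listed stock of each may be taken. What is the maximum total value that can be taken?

129 sci

Best selections within mass 39 and stock limits:
- 1×C + 3×D: mass 39, value 129
- 3×B: mass 36, value 120
- 2×B + 1×D: mass 35, value 118
- 1×B + 2×D: mass 34, value 116
Best: 129 sci.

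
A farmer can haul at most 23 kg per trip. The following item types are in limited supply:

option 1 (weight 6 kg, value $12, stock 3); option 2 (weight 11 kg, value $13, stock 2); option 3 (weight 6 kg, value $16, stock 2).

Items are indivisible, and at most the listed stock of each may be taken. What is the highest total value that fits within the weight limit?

Top feasible selections:
- 1×option 2 + 2×option 3: weight 23, value 45
- 1×option 1 + 2×option 3: weight 18, value 44
- 1×option 1 + 1×option 2 + 1×option 3: weight 23, value 41
Best: $45.

$45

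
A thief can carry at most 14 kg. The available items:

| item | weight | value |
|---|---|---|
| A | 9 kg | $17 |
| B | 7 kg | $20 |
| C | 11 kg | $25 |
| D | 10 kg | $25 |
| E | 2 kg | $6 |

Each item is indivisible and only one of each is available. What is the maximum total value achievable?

Check high-value combinations within 14 kg:
- D+E: weight 10+2=12, value 25+6=31
- C+E: weight 11+2=13, value 25+6=31
- B+E: weight 7+2=9, value 20+6=26
- D: weight 10, value 25
Best: $31.

$31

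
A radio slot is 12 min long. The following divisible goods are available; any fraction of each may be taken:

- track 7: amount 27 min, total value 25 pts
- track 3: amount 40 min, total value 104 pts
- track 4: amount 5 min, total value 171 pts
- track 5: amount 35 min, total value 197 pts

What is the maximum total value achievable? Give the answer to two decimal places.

210.40

Take in order of value per unit:
- track 4 (171/5 per unit): all 5 → value 171, running total 171.00
- track 5 (197/35 per unit): 7 of 35 → value 7×197/35 = 39.4000, running total 210.40
Total 210.40.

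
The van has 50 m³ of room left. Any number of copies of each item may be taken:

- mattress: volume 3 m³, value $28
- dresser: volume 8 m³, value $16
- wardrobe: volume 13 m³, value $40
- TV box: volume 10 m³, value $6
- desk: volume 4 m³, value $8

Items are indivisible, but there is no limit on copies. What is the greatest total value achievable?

$448

Best value-per-unit is mattress at 28/3, and filling with it alone uses volume 16×3=48. No mix of the others beats 16×28 = 448.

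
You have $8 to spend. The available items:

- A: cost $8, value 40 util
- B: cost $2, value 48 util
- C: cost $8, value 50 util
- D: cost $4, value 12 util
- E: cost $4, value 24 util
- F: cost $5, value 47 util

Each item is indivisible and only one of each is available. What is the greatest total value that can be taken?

95 util

Check high-value combinations within $8:
- B+F: cost 2+5=7, value 48+47=95
- B+E: cost 2+4=6, value 48+24=72
- B+D: cost 2+4=6, value 48+12=60
- C: cost 8, value 50
- B: cost 2, value 48
Best: 95 util.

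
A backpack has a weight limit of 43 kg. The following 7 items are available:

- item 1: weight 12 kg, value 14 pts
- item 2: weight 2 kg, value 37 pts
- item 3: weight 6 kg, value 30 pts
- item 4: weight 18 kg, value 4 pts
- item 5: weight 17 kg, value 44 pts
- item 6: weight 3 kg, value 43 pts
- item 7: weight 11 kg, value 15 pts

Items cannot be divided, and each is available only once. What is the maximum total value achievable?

169 pts

Check high-value combinations within 43 kg:
- item 2+item 3+item 5+item 6+item 7: weight 2+6+17+3+11=39, value 37+30+44+43+15=169
- item 1+item 2+item 3+item 5+item 6: weight 12+2+6+17+3=40, value 14+37+30+44+43=168
- item 2+item 3+item 5+item 6: weight 2+6+17+3=28, value 37+30+44+43=154
- item 2+item 5+item 6+item 7: weight 2+17+3+11=33, value 37+44+43+15=139
Best: 169 pts.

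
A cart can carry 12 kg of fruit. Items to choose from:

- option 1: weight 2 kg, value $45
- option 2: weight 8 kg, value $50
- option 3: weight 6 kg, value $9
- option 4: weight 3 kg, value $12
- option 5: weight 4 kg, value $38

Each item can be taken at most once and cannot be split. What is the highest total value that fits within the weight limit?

$95

Check high-value combinations within 12 kg:
- option 1+option 4+option 5: weight 2+3+4=9, value 45+12+38=95
- option 1+option 2: weight 2+8=10, value 45+50=95
- option 1+option 3+option 5: weight 2+6+4=12, value 45+9+38=92
- option 2+option 5: weight 8+4=12, value 50+38=88
Best: $95.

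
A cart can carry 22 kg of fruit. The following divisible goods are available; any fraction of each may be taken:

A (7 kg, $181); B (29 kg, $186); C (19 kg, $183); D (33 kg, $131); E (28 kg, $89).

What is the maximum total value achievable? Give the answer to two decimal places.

325.47

Take in order of value per unit:
- A (181/7 per unit): all 7 → value 181, running total 181.00
- C (183/19 per unit): 15 of 19 → value 15×183/19 = 144.4737, running total 325.47
Total 325.47.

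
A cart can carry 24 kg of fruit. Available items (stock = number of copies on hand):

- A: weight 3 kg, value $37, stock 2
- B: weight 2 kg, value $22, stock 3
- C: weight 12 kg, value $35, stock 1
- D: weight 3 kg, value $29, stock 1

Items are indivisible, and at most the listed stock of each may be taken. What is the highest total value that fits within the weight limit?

$175

Best selections within weight 24 and stock limits:
- 2×A + 3×B + 1×C: weight 24, value 175
- 2×A + 3×B + 1×D: weight 15, value 169
Best: $175.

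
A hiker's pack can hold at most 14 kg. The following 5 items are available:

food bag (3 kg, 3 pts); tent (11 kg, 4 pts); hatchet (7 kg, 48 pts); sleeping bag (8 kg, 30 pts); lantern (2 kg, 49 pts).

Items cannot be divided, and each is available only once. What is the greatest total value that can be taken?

Check high-value combinations within 14 kg:
- food bag+hatchet+lantern: weight 3+7+2=12, value 3+48+49=100
- hatchet+lantern: weight 7+2=9, value 48+49=97
- food bag+sleeping bag+lantern: weight 3+8+2=13, value 3+30+49=82
- sleeping bag+lantern: weight 8+2=10, value 30+49=79
- tent+lantern: weight 11+2=13, value 4+49=53
Best: 100 pts.

100 pts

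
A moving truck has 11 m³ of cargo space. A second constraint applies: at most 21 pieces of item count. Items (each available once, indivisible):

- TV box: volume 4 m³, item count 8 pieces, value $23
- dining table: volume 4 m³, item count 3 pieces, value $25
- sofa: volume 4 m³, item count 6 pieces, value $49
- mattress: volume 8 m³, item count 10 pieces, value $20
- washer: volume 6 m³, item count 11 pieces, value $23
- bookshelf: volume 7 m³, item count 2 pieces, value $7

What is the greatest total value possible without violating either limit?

$74

Feasible sets respecting both limits:
- dining table+sofa: volume 8, item count 9, value 74
- TV box+sofa: volume 8, item count 14, value 72
- sofa+washer: volume 10, item count 17, value 72
Best: $74.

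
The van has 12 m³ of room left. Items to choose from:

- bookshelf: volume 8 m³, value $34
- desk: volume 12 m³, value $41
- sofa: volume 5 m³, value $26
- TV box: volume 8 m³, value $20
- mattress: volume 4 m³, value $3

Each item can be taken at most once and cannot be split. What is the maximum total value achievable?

$41

Check high-value combinations within 12 m³:
- desk: volume 12, value 41
- bookshelf+mattress: volume 8+4=12, value 34+3=37
- bookshelf: volume 8, value 34
- sofa+mattress: volume 5+4=9, value 26+3=29
- sofa: volume 5, value 26
Best: $41.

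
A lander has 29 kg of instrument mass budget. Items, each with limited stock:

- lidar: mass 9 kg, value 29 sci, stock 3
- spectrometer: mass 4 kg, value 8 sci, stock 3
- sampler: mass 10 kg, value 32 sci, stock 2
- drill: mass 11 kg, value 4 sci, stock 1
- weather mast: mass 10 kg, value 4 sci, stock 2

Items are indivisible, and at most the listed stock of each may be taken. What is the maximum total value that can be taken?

Top feasible selections:
- 1×lidar + 2×sampler: mass 29, value 93
- 2×lidar + 1×sampler: mass 28, value 90
- 3×lidar: mass 27, value 87
Best: 93 sci.

93 sci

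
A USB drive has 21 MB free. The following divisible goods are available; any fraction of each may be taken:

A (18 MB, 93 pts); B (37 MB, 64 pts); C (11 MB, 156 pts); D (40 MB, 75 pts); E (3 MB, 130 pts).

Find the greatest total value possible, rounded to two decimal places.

Take in order of value per unit:
- E (130/3 per unit): all 3 → value 130, running total 130.00
- C (156/11 per unit): all 11 → value 156, running total 286.00
- A (93/18 per unit): 7 of 18 → value 7×93/18 = 36.1667, running total 322.17
Total 322.17.

322.17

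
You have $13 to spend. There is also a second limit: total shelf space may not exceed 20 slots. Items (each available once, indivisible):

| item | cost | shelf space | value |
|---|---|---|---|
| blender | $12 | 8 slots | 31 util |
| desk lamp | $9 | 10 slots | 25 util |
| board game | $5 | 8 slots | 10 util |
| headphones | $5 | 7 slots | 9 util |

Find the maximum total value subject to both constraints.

31 util

Feasible sets respecting both limits:
- blender: cost 12, shelf space 8, value 31
- desk lamp: cost 9, shelf space 10, value 25
- board game+headphones: cost 10, shelf space 15, value 19
- board game: cost 5, shelf space 8, value 10
Best: 31 util.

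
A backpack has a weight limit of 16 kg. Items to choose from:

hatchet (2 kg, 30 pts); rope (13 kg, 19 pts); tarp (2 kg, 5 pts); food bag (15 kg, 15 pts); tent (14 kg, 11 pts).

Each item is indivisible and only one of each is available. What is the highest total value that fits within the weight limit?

49 pts

This is a 0/1 knapsack; check combinations near the capacity.
- hatchet+rope: weight 2+13=15, value 30+19=49
- hatchet+tent: weight 2+14=16, value 30+11=41
- hatchet+tarp: weight 2+2=4, value 30+5=35
Best: 49 pts.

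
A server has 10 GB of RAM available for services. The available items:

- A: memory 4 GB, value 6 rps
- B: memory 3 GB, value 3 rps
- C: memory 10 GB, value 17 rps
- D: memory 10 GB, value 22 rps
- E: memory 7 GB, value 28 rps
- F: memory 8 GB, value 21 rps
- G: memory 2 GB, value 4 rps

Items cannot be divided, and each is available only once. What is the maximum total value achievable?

32 rps

Check high-value combinations within 10 GB:
- E+G: memory 7+2=9, value 28+4=32
- B+E: memory 3+7=10, value 3+28=31
- E: memory 7, value 28
- F+G: memory 8+2=10, value 21+4=25
Best: 32 rps.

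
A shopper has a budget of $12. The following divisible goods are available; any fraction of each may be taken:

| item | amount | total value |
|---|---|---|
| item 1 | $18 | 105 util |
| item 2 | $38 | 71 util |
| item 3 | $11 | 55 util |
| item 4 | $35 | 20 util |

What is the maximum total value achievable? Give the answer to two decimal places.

Take in order of value per unit:
- item 1 (105/18 per unit): 12 of 18 → value 12×105/18 = 70.0000, running total 70.00
Total 70.00.

70.00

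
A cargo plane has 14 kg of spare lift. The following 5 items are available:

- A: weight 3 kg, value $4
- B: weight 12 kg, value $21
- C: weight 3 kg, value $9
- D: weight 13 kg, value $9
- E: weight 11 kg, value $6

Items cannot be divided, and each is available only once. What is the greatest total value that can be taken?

$21

This is a 0/1 knapsack; check combinations near the capacity.
- B: weight 12, value 21
- C+E: weight 3+11=14, value 9+6=15
- A+C: weight 3+3=6, value 4+9=13
- A+E: weight 3+11=14, value 4+6=10
Best: $21.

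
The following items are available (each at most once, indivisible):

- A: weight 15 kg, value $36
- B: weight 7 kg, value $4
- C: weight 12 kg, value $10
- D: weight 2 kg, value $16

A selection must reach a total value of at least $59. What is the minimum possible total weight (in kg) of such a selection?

Subsets with value ≥ 59, sorted by total weight:
- A+C+D: weight 29, value 62
- A+B+C+D: weight 36, value 66
Minimum weight: 29 kg.

29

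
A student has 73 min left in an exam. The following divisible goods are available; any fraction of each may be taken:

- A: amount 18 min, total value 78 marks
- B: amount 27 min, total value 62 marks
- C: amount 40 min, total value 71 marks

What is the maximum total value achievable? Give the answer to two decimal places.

189.70

Take in order of value per unit:
- A (78/18 per unit): all 18 → value 78, running total 78.00
- B (62/27 per unit): all 27 → value 62, running total 140.00
- C (71/40 per unit): 28 of 40 → value 28×71/40 = 49.7000, running total 189.70
Total 189.70.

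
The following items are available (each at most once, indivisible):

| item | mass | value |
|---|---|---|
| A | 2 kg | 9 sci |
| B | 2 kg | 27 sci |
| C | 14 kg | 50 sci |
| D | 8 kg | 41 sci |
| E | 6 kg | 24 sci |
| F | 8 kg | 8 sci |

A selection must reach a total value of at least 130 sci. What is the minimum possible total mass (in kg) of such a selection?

30

Subsets with value ≥ 130, sorted by total mass:
- B+C+D+E: mass 30, value 142
- A+B+C+D+E: mass 32, value 151
- A+B+C+D+F: mass 34, value 135
- B+C+D+E+F: mass 38, value 150
Minimum mass: 30 kg.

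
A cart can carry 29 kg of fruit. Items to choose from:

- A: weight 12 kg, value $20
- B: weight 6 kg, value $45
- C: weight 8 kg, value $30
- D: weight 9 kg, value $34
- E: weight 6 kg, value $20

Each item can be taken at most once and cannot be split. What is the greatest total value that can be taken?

Check high-value combinations within 29 kg:
- B+C+D+E: weight 6+8+9+6=29, value 45+30+34+20=129
- B+C+D: weight 6+8+9=23, value 45+30+34=109
- B+D+E: weight 6+9+6=21, value 45+34+20=99
Best: $129.

$129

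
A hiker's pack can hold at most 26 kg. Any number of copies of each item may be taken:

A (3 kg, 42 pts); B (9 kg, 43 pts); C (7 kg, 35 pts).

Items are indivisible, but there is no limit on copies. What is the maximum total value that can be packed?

336 pts

Best value-per-unit is A at 42/3, and filling with it alone uses weight 8×3=24. No mix of the others beats 8×42 = 336.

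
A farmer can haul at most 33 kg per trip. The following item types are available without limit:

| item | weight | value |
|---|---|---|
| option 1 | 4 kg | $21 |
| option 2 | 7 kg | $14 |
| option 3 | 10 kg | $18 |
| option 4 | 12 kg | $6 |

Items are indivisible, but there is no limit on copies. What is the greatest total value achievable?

$168

Best value-per-unit is option 1 at 21/4, and filling with it alone uses weight 8×4=32. No mix of the others beats 8×21 = 168.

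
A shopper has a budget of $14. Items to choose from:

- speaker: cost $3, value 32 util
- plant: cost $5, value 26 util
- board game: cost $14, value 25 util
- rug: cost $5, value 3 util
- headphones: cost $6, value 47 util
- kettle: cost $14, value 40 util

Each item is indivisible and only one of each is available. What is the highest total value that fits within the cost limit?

105 util

This is a 0/1 knapsack; check combinations near the capacity.
- speaker+plant+headphones: cost 3+5+6=14, value 32+26+47=105
- speaker+rug+headphones: cost 3+5+6=14, value 32+3+47=82
- speaker+headphones: cost 3+6=9, value 32+47=79
- plant+headphones: cost 5+6=11, value 26+47=73
- speaker+plant+rug: cost 3+5+5=13, value 32+26+3=61
Best: 105 util.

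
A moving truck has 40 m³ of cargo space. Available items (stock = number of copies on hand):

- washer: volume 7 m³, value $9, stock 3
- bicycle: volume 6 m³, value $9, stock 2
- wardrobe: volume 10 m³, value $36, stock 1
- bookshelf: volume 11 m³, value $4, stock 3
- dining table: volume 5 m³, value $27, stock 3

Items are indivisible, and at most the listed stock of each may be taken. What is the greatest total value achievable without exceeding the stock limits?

$135

Top feasible selections:
- 2×bicycle + 1×wardrobe + 3×dining table: volume 37, value 135
- 1×washer + 1×bicycle + 1×wardrobe + 3×dining table: volume 38, value 135
Best: $135.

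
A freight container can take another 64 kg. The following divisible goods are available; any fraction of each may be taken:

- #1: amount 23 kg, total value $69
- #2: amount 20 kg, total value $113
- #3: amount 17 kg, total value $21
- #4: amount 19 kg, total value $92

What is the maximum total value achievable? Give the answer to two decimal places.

Take in order of value per unit:
- #2 (113/20 per unit): all 20 → value 113, running total 113.00
- #4 (92/19 per unit): all 19 → value 92, running total 205.00
- #1 (69/23 per unit): all 23 → value 69, running total 274.00
- #3 (21/17 per unit): 2 of 17 → value 2×21/17 = 2.4706, running total 276.47
Total 276.47.

276.47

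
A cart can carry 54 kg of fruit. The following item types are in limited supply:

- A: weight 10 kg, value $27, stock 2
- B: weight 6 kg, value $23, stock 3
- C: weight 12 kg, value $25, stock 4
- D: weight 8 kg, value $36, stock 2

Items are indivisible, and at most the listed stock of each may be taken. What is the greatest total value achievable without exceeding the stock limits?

$195

Top feasible selections:
- 2×A + 3×B + 2×D: weight 54, value 195
- 2×A + 1×B + 1×C + 2×D: weight 54, value 174
- 2×A + 2×B + 2×D: weight 48, value 172
- 1×A + 2×B + 1×C + 2×D: weight 50, value 170
Best: $195.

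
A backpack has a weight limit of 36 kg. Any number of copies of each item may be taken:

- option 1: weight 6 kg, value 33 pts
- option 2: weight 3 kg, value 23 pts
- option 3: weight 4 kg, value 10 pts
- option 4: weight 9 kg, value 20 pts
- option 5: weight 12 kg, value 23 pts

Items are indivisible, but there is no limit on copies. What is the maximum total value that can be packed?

Best value-per-unit is option 2 at 23/3, and filling with it alone uses weight 12×3=36. No mix of the others beats 12×23 = 276.

276 pts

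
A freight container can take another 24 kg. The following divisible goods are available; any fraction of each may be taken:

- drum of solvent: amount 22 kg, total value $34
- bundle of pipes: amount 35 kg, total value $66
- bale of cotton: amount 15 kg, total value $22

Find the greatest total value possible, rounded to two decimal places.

45.26

Take in order of value per unit:
- bundle of pipes (66/35 per unit): 24 of 35 → value 24×66/35 = 45.2571, running total 45.26
Total 45.26.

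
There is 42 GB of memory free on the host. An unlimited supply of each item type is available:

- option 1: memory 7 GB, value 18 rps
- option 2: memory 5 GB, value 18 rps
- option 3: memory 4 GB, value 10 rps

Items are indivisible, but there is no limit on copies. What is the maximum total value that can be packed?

Best value-per-unit is option 2 at 18/5; filling with it alone gives 8×18 = 144.
Optimal mix: 1×option 1 + 7×option 2 → memory 42, value 144.

144 rps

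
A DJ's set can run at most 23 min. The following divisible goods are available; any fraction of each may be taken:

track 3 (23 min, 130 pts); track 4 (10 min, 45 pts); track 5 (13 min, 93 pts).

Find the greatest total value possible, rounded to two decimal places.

Take in order of value per unit:
- track 5 (93/13 per unit): all 13 → value 93, running total 93.00
- track 3 (130/23 per unit): 10 of 23 → value 10×130/23 = 56.5217, running total 149.52
Total 149.52.

149.52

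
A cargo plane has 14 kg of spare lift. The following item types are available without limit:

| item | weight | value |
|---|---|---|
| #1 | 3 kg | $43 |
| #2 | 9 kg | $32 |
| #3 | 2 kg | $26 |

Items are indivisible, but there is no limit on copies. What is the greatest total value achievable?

Best value-per-unit is #1 at 43/3; filling with it alone gives 4×43 = 172.
Optimal mix: 4×#1 + 1×#3 → weight 14, value 198.

$198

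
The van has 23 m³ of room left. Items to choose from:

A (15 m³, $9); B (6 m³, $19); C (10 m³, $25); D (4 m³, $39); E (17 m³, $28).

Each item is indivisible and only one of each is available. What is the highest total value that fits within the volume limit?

Check high-value combinations within 23 m³:
- B+C+D: volume 6+10+4=20, value 19+25+39=83
- D+E: volume 4+17=21, value 39+28=67
- C+D: volume 10+4=14, value 25+39=64
Best: $83.

$83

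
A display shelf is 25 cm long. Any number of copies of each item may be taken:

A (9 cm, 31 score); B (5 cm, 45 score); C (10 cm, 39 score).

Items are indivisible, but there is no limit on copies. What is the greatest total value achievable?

Best value-per-unit is B at 45/5, and filling with it alone uses length 5×5=25. No mix of the others beats 5×45 = 225.

225 score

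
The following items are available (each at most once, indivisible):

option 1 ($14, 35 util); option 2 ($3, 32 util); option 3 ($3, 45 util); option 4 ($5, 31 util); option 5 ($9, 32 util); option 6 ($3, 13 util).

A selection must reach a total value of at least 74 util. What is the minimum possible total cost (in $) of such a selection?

6

Subsets with value ≥ 74, sorted by total cost:
- option 2+option 3: cost 6, value 77
- option 3+option 4: cost 8, value 76
- option 2+option 3+option 6: cost 9, value 90
Minimum cost: 6 $.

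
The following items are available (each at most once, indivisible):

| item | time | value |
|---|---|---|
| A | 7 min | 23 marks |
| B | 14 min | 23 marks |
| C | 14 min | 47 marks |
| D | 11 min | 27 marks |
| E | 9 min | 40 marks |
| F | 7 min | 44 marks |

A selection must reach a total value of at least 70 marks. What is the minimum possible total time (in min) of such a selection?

Subsets with value ≥ 70, sorted by total time:
- E+F: time 16, value 84
- D+F: time 18, value 71
- C+F: time 21, value 91
- A+C: time 21, value 70
Minimum time: 16 min.

16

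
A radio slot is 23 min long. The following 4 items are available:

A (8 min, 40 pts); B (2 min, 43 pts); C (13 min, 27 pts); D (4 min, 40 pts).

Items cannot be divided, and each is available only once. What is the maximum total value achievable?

123 pts

Check high-value combinations within 23 min:
- A+B+D: duration 8+2+4=14, value 40+43+40=123
- B+C+D: duration 2+13+4=19, value 43+27+40=110
- A+B+C: duration 8+2+13=23, value 40+43+27=110
- B+D: duration 2+4=6, value 43+40=83
- A+B: duration 8+2=10, value 40+43=83
Best: 123 pts.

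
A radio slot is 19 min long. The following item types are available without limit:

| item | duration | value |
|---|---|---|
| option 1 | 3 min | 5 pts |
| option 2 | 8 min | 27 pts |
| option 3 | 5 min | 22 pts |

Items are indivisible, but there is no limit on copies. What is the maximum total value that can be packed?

Best value-per-unit is option 3 at 22/5; filling with it alone gives 3×22 = 66.
Optimal mix: 1×option 1 + 3×option 3 → duration 18, value 71.

71 pts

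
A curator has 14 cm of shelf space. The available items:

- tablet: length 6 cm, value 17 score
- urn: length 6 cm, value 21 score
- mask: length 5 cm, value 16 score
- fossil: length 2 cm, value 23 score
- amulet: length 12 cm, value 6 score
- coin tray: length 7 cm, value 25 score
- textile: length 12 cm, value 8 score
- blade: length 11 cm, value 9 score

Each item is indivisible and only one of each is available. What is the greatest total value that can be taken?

64 score

Check high-value combinations within 14 cm:
- mask+fossil+coin tray: length 5+2+7=14, value 16+23+25=64
- tablet+urn+fossil: length 6+6+2=14, value 17+21+23=61
- urn+mask+fossil: length 6+5+2=13, value 21+16+23=60
Best: 64 score.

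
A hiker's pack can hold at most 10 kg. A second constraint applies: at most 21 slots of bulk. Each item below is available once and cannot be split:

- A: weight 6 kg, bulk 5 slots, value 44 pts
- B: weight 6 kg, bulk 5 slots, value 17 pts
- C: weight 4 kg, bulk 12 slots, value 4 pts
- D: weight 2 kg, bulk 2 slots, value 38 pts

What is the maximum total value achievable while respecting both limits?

82 pts

Feasible sets respecting both limits:
- A+D: weight 8, bulk 7, value 82
- B+D: weight 8, bulk 7, value 55
- A+C: weight 10, bulk 17, value 48
- A: weight 6, bulk 5, value 44
Best: 82 pts.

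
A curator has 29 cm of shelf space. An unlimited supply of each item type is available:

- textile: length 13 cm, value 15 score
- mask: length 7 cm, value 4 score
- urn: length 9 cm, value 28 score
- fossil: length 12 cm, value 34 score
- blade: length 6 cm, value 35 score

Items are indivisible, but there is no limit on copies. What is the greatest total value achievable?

Best value-per-unit is blade at 35/6, and filling with it alone uses length 4×6=24. No mix of the others beats 4×35 = 140.

140 score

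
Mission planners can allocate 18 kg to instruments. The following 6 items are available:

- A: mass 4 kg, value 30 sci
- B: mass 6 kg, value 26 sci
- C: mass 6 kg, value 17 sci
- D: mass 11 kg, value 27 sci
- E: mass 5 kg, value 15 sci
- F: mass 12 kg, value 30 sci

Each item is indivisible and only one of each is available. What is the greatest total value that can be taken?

Check high-value combinations within 18 kg:
- A+B+C: mass 4+6+6=16, value 30+26+17=73
- A+B+E: mass 4+6+5=15, value 30+26+15=71
- A+C+E: mass 4+6+5=15, value 30+17+15=62
Best: 73 sci.

73 sci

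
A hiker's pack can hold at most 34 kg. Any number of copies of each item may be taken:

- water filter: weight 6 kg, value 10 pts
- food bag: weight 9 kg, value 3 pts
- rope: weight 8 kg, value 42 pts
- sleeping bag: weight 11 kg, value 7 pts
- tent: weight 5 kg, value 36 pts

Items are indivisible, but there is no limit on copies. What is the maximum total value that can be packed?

Best value-per-unit is tent at 36/5; filling with it alone gives 6×36 = 216.
Optimal mix: 1×rope + 5×tent → weight 33, value 222.

222 pts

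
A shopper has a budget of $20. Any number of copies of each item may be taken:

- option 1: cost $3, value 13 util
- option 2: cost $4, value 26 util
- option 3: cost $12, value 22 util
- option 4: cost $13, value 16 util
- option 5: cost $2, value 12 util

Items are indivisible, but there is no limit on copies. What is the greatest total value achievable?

130 util

Best value-per-unit is option 2 at 26/4, and filling with it alone uses cost 5×4=20. No mix of the others beats 5×26 = 130.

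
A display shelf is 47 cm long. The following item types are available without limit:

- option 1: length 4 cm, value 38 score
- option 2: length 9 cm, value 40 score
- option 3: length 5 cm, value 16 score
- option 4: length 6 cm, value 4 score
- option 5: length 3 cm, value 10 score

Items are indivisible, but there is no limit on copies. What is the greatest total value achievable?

Best value-per-unit is option 1 at 38/4; filling with it alone gives 11×38 = 418.
Optimal mix: 11×option 1 + 1×option 5 → length 47, value 428.

428 score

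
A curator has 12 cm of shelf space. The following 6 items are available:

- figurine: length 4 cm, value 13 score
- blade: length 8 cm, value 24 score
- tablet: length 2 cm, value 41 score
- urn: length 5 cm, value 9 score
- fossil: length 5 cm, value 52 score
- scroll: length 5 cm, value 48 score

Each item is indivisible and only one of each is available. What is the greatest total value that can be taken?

This is a 0/1 knapsack; check combinations near the capacity.
- tablet+fossil+scroll: length 2+5+5=12, value 41+52+48=141
- figurine+tablet+fossil: length 4+2+5=11, value 13+41+52=106
- figurine+tablet+scroll: length 4+2+5=11, value 13+41+48=102
Best: 141 score.

141 score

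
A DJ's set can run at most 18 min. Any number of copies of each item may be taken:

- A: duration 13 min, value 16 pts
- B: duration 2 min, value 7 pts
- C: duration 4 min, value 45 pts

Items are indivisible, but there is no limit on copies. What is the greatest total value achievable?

Best value-per-unit is C at 45/4; filling with it alone gives 4×45 = 180.
Optimal mix: 1×B + 4×C → duration 18, value 187.

187 pts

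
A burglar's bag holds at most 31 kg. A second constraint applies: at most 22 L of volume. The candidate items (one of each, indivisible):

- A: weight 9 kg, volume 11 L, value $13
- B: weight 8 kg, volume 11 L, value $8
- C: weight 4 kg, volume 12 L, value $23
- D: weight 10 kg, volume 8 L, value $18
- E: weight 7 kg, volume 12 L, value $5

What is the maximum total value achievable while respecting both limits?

$41

Feasible sets respecting both limits:
- C+D: weight 14, volume 20, value 41
- A+D: weight 19, volume 19, value 31
- B+D: weight 18, volume 19, value 26
- C: weight 4, volume 12, value 23
Best: $41.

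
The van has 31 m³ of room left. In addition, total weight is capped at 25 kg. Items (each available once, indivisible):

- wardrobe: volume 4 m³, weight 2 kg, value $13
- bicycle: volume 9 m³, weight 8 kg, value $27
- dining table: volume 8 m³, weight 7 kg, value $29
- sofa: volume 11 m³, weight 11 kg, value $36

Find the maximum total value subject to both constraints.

$78

Feasible sets respecting both limits:
- wardrobe+dining table+sofa: volume 23, weight 20, value 78
- wardrobe+bicycle+sofa: volume 24, weight 21, value 76
- wardrobe+bicycle+dining table: volume 21, weight 17, value 69
- dining table+sofa: volume 19, weight 18, value 65
Best: $78.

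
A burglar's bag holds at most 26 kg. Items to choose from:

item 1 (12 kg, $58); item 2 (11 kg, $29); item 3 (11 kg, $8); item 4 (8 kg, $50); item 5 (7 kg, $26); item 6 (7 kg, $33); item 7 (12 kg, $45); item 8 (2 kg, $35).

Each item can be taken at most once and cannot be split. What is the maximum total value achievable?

$144

This is a 0/1 knapsack; check combinations near the capacity.
- item 4+item 5+item 6+item 8: weight 8+7+7+2=24, value 50+26+33+35=144
- item 1+item 4+item 8: weight 12+8+2=22, value 58+50+35=143
- item 1+item 7+item 8: weight 12+12+2=26, value 58+45+35=138
Best: $144.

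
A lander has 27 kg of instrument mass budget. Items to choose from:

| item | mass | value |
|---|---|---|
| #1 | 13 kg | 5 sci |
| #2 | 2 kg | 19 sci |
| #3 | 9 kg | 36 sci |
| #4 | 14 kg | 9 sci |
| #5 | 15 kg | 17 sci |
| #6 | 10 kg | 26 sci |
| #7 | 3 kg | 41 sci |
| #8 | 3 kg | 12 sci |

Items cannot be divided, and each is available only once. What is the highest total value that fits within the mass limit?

134 sci

Check high-value combinations within 27 kg:
- #2+#3+#6+#7+#8: mass 2+9+10+3+3=27, value 19+36+26+41+12=134
- #2+#3+#6+#7: mass 2+9+10+3=24, value 19+36+26+41=122
- #3+#6+#7+#8: mass 9+10+3+3=25, value 36+26+41+12=115
- #2+#3+#7+#8: mass 2+9+3+3=17, value 19+36+41+12=108
- #3+#6+#7: mass 9+10+3=22, value 36+26+41=103
Best: 134 sci.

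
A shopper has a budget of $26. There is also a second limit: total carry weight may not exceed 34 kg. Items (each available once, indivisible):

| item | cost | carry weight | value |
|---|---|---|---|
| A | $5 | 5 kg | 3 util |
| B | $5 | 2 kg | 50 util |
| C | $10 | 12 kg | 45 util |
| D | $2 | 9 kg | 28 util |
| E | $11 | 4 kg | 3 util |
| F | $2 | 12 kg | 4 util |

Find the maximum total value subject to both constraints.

126 util

Feasible sets respecting both limits:
- A+B+C+D: cost 22, carry weight 28, value 126
- B+C+D: cost 17, carry weight 23, value 123
- A+B+C+F: cost 22, carry weight 31, value 102
Best: 126 util.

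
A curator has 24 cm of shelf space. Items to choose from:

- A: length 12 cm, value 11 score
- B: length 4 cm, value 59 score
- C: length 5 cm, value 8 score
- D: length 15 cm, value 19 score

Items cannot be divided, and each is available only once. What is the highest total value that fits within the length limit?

86 score

This is a 0/1 knapsack; check combinations near the capacity.
- B+C+D: length 4+5+15=24, value 59+8+19=86
- B+D: length 4+15=19, value 59+19=78
- A+B+C: length 12+4+5=21, value 11+59+8=78
Best: 86 score.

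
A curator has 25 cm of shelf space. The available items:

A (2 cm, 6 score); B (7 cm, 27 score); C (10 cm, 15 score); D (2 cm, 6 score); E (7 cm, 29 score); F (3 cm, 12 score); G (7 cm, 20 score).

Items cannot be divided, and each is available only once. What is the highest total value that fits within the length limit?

Check high-value combinations within 25 cm:
- B+E+F+G: length 7+7+3+7=24, value 27+29+12+20=88
- A+B+D+E+G: length 2+7+2+7+7=25, value 6+27+6+29+20=88
- A+B+E+G: length 2+7+7+7=23, value 6+27+29+20=82
Best: 88 score.

88 score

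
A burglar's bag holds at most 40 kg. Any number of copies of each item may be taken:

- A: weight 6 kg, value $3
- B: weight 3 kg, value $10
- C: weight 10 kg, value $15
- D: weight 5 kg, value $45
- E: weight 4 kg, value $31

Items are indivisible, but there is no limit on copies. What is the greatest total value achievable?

Best value-per-unit is D at 45/5, and filling with it alone uses weight 8×5=40. No mix of the others beats 8×45 = 360.

$360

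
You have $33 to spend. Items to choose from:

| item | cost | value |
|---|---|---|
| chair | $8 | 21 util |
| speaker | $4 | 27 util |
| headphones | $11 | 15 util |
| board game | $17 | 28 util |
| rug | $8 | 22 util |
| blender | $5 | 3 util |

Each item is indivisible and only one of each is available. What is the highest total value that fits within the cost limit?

85 util

Check high-value combinations within $33:
- chair+speaker+headphones+rug: cost 8+4+11+8=31, value 21+27+15+22=85
- speaker+board game+rug: cost 4+17+8=29, value 27+28+22=77
- chair+speaker+board game: cost 8+4+17=29, value 21+27+28=76
- chair+speaker+rug+blender: cost 8+4+8+5=25, value 21+27+22+3=73
- chair+board game+rug: cost 8+17+8=33, value 21+28+22=71
Best: 85 util.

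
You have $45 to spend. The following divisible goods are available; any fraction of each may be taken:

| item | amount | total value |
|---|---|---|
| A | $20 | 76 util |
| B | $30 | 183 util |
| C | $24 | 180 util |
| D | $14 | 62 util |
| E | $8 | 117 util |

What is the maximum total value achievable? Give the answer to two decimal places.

376.30

Take in order of value per unit:
- E (117/8 per unit): all 8 → value 117, running total 117.00
- C (180/24 per unit): all 24 → value 180, running total 297.00
- B (183/30 per unit): 13 of 30 → value 13×183/30 = 79.3000, running total 376.30
Total 376.30.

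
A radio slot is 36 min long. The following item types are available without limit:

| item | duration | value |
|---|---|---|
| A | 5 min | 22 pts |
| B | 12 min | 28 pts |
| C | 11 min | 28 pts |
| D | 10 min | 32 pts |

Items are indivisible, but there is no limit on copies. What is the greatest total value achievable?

Best value-per-unit is A at 22/5, and filling with it alone uses duration 7×5=35. No mix of the others beats 7×22 = 154.

154 pts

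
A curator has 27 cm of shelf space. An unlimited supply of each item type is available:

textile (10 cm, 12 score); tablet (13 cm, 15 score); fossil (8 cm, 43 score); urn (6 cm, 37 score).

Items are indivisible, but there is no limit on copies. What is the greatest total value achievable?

Best value-per-unit is urn at 37/6; filling with it alone gives 4×37 = 148.
Optimal mix: 1×fossil + 3×urn → length 26, value 154.

154 score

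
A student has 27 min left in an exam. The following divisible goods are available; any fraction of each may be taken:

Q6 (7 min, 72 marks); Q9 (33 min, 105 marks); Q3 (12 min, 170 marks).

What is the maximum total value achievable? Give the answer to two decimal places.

267.45

Take in order of value per unit:
- Q3 (170/12 per unit): all 12 → value 170, running total 170.00
- Q6 (72/7 per unit): all 7 → value 72, running total 242.00
- Q9 (105/33 per unit): 8 of 33 → value 8×105/33 = 25.4545, running total 267.45
Total 267.45.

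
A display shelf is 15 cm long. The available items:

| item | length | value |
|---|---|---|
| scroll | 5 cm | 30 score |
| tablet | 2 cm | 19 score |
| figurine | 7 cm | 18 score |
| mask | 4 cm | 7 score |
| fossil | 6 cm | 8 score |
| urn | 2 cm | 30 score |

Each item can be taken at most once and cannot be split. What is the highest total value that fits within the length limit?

87 score

Check high-value combinations within 15 cm:
- scroll+tablet+fossil+urn: length 5+2+6+2=15, value 30+19+8+30=87
- scroll+tablet+mask+urn: length 5+2+4+2=13, value 30+19+7+30=86
- scroll+tablet+urn: length 5+2+2=9, value 30+19+30=79
- scroll+figurine+urn: length 5+7+2=14, value 30+18+30=78
Best: 87 score.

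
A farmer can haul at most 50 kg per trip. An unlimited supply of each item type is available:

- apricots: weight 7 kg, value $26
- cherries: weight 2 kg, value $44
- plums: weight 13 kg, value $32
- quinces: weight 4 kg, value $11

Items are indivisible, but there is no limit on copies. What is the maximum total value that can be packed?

Best value-per-unit is cherries at 44/2, and filling with it alone uses weight 25×2=50. No mix of the others beats 25×44 = 1100.

$1100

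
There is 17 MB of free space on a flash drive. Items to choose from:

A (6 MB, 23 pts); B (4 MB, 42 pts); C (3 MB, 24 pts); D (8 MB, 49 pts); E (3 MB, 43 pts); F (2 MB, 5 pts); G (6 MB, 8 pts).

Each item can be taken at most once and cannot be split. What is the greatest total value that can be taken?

139 pts

Check high-value combinations within 17 MB:
- B+D+E+F: size 4+8+3+2=17, value 42+49+43+5=139
- B+D+E: size 4+8+3=15, value 42+49+43=134
- A+B+C+E: size 6+4+3+3=16, value 23+42+24+43=132
Best: 139 pts.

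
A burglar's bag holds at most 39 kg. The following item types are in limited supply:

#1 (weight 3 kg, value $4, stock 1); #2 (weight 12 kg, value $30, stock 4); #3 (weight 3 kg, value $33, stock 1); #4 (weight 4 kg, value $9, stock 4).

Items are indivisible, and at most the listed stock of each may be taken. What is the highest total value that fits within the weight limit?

$123

Top feasible selections:
- 3×#2 + 1×#3: weight 39, value 123
- 2×#2 + 1×#3 + 3×#4: weight 39, value 120
- 1×#1 + 2×#2 + 1×#3 + 2×#4: weight 38, value 115
- 2×#2 + 1×#3 + 2×#4: weight 35, value 111
Best: $123.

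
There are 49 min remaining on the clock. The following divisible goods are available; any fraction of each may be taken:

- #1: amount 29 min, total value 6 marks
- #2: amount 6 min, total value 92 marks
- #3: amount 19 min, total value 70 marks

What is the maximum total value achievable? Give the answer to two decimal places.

166.97

Take in order of value per unit:
- #2 (92/6 per unit): all 6 → value 92, running total 92.00
- #3 (70/19 per unit): all 19 → value 70, running total 162.00
- #1 (6/29 per unit): 24 of 29 → value 24×6/29 = 4.9655, running total 166.97
Total 166.97.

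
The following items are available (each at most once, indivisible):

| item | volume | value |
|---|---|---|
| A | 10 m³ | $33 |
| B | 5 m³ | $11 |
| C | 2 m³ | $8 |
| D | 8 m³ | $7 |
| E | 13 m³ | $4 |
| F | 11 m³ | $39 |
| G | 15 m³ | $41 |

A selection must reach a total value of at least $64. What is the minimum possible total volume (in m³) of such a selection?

Subsets with value ≥ 64, sorted by total volume:
- A+F: volume 21, value 72
- A+C+F: volume 23, value 80
- A+G: volume 25, value 74
Minimum volume: 21 m³.

21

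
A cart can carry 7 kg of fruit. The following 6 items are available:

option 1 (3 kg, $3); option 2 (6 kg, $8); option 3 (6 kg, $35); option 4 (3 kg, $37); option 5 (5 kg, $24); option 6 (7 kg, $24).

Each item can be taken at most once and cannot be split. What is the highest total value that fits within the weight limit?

$40

This is a 0/1 knapsack; check combinations near the capacity.
- option 1+option 4: weight 3+3=6, value 3+37=40
- option 4: weight 3, value 37
- option 3: weight 6, value 35
Best: $40.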